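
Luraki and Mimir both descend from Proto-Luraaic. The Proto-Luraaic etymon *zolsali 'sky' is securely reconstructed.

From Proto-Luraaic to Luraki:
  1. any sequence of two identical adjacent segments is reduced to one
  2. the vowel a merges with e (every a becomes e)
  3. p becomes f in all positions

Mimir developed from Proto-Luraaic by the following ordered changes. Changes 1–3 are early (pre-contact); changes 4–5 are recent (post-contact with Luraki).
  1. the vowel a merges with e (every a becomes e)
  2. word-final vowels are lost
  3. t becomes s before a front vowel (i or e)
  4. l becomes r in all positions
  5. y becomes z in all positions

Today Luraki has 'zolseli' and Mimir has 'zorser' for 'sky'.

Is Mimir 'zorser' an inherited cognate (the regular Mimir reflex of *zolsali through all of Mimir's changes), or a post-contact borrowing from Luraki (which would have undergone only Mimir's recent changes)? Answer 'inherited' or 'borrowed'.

If inherited, *zolsali would pass through all of Mimir's changes:
Mimir: start from *zolsali.
  rule 1 (vowel merger): zolsali → zolseli
  rule 2 (apocope): zolseli → zolsel
  rule 3: no change — zolsel
  rule 4 (unconditioned shift): zolsel → zorser
  rule 5: no change — zorser
  ⇒ Mimir zorser
If borrowed from Luraki 'zolseli' after the early changes, it would undergo only the recent ones:
  rule 4 (unconditioned shift): zolseli → zorseri
  rule 5 (unconditioned shift): no change (zorseri)
  ⇒ as a loan: zorseri
Mimir 'zorser' matches the inherited outcome exactly, so it is an inherited cognate, not a loan.

inherited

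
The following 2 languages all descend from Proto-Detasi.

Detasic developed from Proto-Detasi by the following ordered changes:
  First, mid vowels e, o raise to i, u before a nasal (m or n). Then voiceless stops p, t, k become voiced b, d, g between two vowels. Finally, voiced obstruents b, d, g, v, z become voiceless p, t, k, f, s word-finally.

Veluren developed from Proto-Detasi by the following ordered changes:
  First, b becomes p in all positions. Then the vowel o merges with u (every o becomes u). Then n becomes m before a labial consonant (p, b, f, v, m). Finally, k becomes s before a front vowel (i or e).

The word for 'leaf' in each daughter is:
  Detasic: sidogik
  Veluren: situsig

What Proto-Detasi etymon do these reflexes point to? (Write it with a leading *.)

*sitokig

Position 7: Detasic has k, Veluren has g. Veluren preserves g here (none of its changes turn any other segment into g), so the proto-segment is *g.
Position 3: Detasic has d, Veluren has t. Veluren preserves t here (none of its changes turn any other segment into t), so the proto-segment is *t.
Position 5: Detasic has g, Veluren has s. Taking the neighbouring segments as reconstructed: Detasic g could go back to *k or *g; Veluren s could go back to *k or *s — the one source consistent with every daughter is *k.
This points to *sitokig. Verify forward in each daughter:
Detasic: *sitokig > sidogig > sidogik  (by intervocalic voicing, final devoicing)
Veluren: start from *sitokig.
  rule 1: no change — sitokig
  rule 2 (vowel merger): sitokig → situkig
  rule 3: no change — situkig
  rule 4 (palatalisation): situkig → situsig
  ⇒ Veluren situsig
No other proto-form is consistent with every reflex, so the reconstruction is *sitokig.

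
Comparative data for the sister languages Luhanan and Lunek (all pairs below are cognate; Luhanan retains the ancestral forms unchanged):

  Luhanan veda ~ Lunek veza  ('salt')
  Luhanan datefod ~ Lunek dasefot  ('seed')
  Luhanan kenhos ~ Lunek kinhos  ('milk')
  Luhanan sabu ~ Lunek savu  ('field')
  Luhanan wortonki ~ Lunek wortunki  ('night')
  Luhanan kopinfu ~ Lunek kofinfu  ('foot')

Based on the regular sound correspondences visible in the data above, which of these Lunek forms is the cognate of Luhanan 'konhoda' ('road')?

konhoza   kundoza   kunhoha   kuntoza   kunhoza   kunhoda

kunhoza

wortonki ~ wortunki — Luhanan o corresponds to Lunek u after a consonant, before a nasal.
veda ~ veza — Luhanan d corresponds to Lunek z between vowels (before a back vowel).
Applying these to Luhanan 'konhoda':
  konhoda → kunhoda   (o→u after a consonant, before a nasal)
  kunhoda → kunhoza   (d→z between vowels (before a back vowel))
So the Lunek cognate is 'kunhoza'.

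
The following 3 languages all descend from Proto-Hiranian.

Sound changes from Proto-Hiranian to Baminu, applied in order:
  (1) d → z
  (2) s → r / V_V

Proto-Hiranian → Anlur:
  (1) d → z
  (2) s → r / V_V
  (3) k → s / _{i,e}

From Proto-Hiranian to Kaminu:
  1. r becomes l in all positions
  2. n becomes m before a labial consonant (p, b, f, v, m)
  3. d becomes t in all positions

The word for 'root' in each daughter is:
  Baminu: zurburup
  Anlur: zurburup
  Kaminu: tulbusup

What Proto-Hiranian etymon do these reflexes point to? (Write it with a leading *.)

*durbusup

Position 6: Baminu has r, Anlur has r, Kaminu has s. Kaminu preserves s here (none of its changes turn any other segment into s), so the proto-segment is *s.
Position 3: Baminu has r, Anlur has r, Kaminu has l. Taking the neighbouring segments as reconstructed: Baminu r can only go back to *r; Anlur r can only go back to *r; Kaminu l could go back to *l or *r — the one source consistent with every daughter is *r.
Position 1: Baminu has z, Anlur has z, Kaminu has t. Taking the neighbouring segments as reconstructed: Baminu z could go back to *d or *z; Anlur z could go back to *d or *z; Kaminu t could go back to *t or *d — the one source consistent with every daughter is *d.
Verify the candidate proto-form against each daughter:
Baminu: *durbusup
  durbusup → zurbusup   [unconditioned shift]
  zurbusup → zurburup   [rhotacism]
  giving Baminu zurburup.
Anlur: start from *durbusup.
  rule 1 (unconditioned shift): durbusup → zurbusup
  rule 2 (rhotacism): zurbusup → zurburup
  rule 3: no change — zurburup
  ⇒ Anlur zurburup
Kaminu: start from *durbusup.
  rule 1 (unconditioned shift): durbusup → dulbusup
  rule 2: no change — dulbusup
  rule 3 (unconditioned shift): dulbusup → tulbusup
  ⇒ Kaminu tulbusup
*durbusup is the unique common source.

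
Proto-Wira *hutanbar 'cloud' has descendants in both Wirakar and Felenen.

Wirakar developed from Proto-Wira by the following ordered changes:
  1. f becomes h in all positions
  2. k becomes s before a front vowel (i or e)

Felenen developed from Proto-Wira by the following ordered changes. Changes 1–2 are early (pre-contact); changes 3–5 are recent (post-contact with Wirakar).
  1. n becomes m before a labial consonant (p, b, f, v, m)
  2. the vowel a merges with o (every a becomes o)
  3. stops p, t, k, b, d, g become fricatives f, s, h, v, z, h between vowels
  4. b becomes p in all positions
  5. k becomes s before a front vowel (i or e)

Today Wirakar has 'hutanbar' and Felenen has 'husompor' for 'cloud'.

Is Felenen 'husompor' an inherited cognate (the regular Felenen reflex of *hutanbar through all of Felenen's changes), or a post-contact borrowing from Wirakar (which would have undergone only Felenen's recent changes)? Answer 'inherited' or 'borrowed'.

inherited

If inherited, *hutanbar would pass through all of Felenen's changes:
Felenen: start from *hutanbar.
  rule 1 (nasal place assimilation): hutanbar → hutambar
  rule 2 (vowel merger): hutambar → hutombor
  rule 3 (intervocalic lenition): hutombor → husombor
  rule 4 (unconditioned shift): husombor → husompor
  rule 5: no change — husompor
  ⇒ Felenen husompor
If borrowed from Wirakar 'hutanbar' after the early changes, it would undergo only the recent ones:
  rule 3 (intervocalic lenition): hutanbar → husanbar
  rule 4 (unconditioned shift): husanbar → husanpar
  rule 5 (palatalisation): no change (husanpar)
  ⇒ as a loan: husanpar
Felenen 'husompor' matches the inherited outcome exactly, so it is an inherited cognate, not a loan.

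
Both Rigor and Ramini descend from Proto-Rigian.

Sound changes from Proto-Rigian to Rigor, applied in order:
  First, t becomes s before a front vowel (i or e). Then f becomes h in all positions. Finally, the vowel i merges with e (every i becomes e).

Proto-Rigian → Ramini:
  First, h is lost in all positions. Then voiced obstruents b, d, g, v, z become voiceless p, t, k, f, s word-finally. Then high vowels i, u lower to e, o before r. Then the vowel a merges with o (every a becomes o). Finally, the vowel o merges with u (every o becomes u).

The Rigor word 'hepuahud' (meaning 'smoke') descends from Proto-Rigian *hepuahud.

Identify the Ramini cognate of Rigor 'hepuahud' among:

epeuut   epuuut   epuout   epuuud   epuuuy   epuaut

epuuut

Ramini: start from *hepuahud.
  rule 1 (h-loss): hepuahud → epuaud
  rule 2 (final devoicing): epuaud → epuaut
  rule 3: no change — epuaut
  rule 4 (vowel merger): epuaut → epuout
  rule 5 (vowel merger): epuout → epuuut
  ⇒ Ramini epuuut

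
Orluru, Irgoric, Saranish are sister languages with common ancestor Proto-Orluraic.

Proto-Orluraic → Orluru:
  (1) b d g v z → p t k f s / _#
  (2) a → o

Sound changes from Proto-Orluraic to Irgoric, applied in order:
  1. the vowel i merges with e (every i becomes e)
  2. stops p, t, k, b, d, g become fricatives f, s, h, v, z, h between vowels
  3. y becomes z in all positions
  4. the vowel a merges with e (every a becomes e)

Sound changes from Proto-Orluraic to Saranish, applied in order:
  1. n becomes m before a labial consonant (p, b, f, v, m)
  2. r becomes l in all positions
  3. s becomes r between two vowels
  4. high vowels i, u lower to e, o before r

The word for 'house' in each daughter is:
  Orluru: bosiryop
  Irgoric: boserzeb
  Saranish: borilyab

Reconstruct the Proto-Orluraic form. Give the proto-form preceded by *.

*bosiryab

Position 3: Orluru has s, Irgoric has s, Saranish has r. In Saranish, r can only continue *s, so the proto-segment is *s.
Position 4: Orluru has i, Irgoric has e, Saranish has i. Orluru preserves i here (none of its changes turn any other segment into i), so the proto-segment is *i.
This points to *bosiryab. Verify forward in each daughter:
Orluru: *bosiryab > bosiryap > bosiryop  (by final devoicing, vowel merger)
Irgoric: *bosiryab > boseryab > boserzab > boserzeb  (by vowel merger, unconditioned shift, vowel merger)
Saranish: *bosiryab > bosilyab > borilyab  (by unconditioned shift, rhotacism)
*bosiryab is the unique common source.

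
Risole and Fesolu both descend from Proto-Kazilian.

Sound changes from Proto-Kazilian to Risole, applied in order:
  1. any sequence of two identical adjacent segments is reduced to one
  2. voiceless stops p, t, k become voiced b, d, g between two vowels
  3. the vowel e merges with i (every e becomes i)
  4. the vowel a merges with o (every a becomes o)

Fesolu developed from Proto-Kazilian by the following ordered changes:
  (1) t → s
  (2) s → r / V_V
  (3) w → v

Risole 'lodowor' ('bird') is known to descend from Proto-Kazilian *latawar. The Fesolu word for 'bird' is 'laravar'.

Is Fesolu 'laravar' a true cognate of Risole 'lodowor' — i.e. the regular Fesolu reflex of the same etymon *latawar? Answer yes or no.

yes

Derive the expected Fesolu reflex of *latawar:
Fesolu: start from *latawar.
  rule 1 (unconditioned shift): latawar → lasawar
  rule 2 (rhotacism): lasawar → larawar
  rule 3 (unconditioned shift): larawar → laravar
  ⇒ Fesolu laravar
Fesolu 'laravar' matches the regular reflex exactly, so the pair is cognate.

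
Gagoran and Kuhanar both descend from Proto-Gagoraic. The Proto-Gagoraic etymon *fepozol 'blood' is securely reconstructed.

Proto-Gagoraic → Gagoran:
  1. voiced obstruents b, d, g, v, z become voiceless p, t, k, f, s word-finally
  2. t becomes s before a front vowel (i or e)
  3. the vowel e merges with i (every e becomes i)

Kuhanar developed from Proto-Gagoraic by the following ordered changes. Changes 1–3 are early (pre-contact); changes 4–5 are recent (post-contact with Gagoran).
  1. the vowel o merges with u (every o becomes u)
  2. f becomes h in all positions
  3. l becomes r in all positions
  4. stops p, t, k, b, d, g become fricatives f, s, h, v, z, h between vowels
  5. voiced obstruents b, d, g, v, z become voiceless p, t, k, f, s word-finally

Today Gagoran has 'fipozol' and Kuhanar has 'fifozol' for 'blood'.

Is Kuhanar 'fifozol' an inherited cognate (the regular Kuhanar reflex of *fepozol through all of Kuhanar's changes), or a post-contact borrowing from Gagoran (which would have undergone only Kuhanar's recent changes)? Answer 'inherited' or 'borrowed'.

borrowed

If inherited, *fepozol would pass through all of Kuhanar's changes:
Kuhanar: start from *fepozol.
  rule 1 (vowel merger): fepozol → fepuzul
  rule 2 (unconditioned shift): fepuzul → hepuzul
  rule 3 (unconditioned shift): hepuzul → hepuzur
  rule 4 (intervocalic lenition): hepuzur → hefuzur
  rule 5: no change — hefuzur
  ⇒ Kuhanar hefuzur
If borrowed from Gagoran 'fipozol' after the early changes, it would undergo only the recent ones:
  rule 4 (intervocalic lenition): fipozol → fifozol
  rule 5 (final devoicing): no change (fifozol)
  ⇒ as a loan: fifozol
Kuhanar 'fifozol' matches the loan outcome 'fifozol', not the inherited 'hefuzur' — it skipped the early Kuhanar changes, so it was borrowed from Gagoran.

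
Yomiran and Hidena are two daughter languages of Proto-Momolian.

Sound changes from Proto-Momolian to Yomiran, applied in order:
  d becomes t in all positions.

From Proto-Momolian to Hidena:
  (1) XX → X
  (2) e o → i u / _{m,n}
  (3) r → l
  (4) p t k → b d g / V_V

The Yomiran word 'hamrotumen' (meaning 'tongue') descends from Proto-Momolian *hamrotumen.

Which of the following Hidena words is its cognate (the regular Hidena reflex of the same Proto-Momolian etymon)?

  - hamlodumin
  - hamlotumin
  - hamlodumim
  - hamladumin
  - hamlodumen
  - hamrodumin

Hidena: *hamrotumen
  hamrotumen (rule 1 does not apply)
  hamrotumen → hamrotumin   [pre-nasal raising]
  hamrotumin → hamlotumin   [unconditioned shift]
  hamlotumin → hamlodumin   [intervocalic voicing]
  giving Hidena hamlodumin.
Among the options, 'hamlodumin' alone shows every Hidena change applied in order.

hamlodumin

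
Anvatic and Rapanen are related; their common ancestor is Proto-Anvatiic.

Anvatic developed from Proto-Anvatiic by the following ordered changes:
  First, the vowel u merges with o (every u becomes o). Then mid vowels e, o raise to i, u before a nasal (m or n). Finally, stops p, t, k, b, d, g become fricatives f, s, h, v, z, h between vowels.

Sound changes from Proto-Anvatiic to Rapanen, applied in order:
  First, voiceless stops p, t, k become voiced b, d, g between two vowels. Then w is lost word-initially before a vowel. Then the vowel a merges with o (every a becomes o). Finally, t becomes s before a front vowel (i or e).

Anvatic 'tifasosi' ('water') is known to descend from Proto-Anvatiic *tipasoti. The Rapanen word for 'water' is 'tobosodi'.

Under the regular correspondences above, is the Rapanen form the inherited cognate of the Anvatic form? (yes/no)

Derive the expected Rapanen reflex of *tipasoti:
Rapanen: start from *tipasoti.
  rule 1 (intervocalic voicing): tipasoti → tibasodi
  rule 2: no change — tibasodi
  rule 3 (vowel merger): tibasodi → tibosodi
  rule 4 (palatalisation): tibosodi → sibosodi
  ⇒ Rapanen sibosodi
The regular Rapanen reflex would be 'sibosodi', but the attested form is 'tobosodi'. The correspondence is irregular, so they are not cognates (the Rapanen form has a different source).

no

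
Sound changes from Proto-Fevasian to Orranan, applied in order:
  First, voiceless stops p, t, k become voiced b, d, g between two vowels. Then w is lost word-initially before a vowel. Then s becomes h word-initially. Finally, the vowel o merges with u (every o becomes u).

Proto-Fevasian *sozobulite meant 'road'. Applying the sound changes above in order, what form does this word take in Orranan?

Orranan: *sozobulite > sozobulide > hozobulide > huzubulide  (by intervocalic voicing, debuccalisation, vowel merger)

huzubulide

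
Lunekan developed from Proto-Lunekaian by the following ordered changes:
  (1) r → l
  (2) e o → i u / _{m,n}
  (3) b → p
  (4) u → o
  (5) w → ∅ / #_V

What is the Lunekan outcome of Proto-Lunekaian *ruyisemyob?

loyisimyop

Lunekan: *ruyisemyob > luyisemyob > luyisimyob > luyisimyop > loyisimyop  (by unconditioned shift, pre-nasal raising, unconditioned shift, vowel merger)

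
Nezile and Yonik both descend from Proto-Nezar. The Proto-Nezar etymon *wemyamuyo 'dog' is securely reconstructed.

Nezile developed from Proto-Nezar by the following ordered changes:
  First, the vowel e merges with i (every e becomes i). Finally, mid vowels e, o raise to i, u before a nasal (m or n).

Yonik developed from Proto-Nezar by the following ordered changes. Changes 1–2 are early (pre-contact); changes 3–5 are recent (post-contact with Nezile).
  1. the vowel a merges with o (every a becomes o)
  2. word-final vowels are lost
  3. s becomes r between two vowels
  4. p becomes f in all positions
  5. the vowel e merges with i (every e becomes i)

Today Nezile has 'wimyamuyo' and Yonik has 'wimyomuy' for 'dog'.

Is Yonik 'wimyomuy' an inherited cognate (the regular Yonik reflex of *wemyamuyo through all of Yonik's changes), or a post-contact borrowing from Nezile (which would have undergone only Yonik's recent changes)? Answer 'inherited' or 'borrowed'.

inherited

If inherited, *wemyamuyo would pass through all of Yonik's changes:
Yonik: *wemyamuyo > wemyomuyo > wemyomuy > wimyomuy  (by vowel merger, apocope, vowel merger)
If borrowed from Nezile 'wimyamuyo' after the early changes, it would undergo only the recent ones:
  rule 3 (rhotacism): no change (wimyamuyo)
  rule 4 (unconditioned shift): no change (wimyamuyo)
  rule 5 (vowel merger): no change (wimyamuyo)
  ⇒ as a loan: wimyamuyo
Yonik 'wimyomuy' matches the inherited outcome exactly, so it is an inherited cognate, not a loan.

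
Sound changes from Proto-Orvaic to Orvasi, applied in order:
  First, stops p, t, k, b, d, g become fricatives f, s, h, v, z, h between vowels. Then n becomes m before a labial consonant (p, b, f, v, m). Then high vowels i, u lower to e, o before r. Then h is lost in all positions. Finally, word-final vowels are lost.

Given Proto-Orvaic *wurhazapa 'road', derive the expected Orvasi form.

Orvasi: *wurhazapa
  wurhazapa → wurhazafa   [intervocalic lenition]
  wurhazafa (rule 2 does not apply)
  wurhazafa → worhazafa   [pre-rhotic lowering]
  worhazafa → worazafa   [h-loss]
  worazafa → worazaf   [apocope]
  giving Orvasi worazaf.

worazaf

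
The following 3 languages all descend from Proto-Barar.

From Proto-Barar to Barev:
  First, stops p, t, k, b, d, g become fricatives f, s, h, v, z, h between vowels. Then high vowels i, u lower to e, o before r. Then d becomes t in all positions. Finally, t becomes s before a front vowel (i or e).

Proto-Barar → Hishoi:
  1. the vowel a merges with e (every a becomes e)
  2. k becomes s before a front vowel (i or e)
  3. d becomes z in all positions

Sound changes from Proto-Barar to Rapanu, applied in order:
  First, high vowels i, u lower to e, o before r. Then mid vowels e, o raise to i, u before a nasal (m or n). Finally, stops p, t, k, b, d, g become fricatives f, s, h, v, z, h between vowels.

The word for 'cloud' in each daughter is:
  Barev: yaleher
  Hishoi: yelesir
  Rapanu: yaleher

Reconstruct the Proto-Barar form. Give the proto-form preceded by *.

*yalekir

Position 6: Barev has e, Hishoi has i, Rapanu has e. Hishoi preserves i here (none of its changes turn any other segment into i), so the proto-segment is *i.
Position 2: Barev has a, Hishoi has e, Rapanu has a. Barev preserves a here (none of its changes turn any other segment into a), so the proto-segment is *a.
This points to *yalekir. Verify forward in each daughter:
Barev: *yalekir > yalehir > yaleher  (by intervocalic lenition, pre-rhotic lowering)
Hishoi: *yalekir
  yalekir → yelekir   [vowel merger]
  yelekir → yelesir   [palatalisation]
  yelesir (rule 3 does not apply)
  giving Hishoi yelesir.
Rapanu: *yalekir > yaleker > yaleher  (by pre-rhotic lowering, intervocalic lenition)
Only *yalekir yields all of Barev yaleher, Hishoi yelesir, Rapanu yaleher.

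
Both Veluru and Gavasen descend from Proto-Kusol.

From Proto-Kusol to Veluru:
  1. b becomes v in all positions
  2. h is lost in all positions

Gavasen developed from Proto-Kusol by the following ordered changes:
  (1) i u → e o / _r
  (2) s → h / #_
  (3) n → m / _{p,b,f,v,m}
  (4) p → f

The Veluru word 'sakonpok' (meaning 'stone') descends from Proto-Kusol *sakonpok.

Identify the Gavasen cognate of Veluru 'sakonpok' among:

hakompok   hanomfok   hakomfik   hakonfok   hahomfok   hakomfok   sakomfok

Gavasen: *sakonpok > hakonpok > hakompok > hakomfok  (by debuccalisation, nasal place assimilation, unconditioned shift)

hakomfok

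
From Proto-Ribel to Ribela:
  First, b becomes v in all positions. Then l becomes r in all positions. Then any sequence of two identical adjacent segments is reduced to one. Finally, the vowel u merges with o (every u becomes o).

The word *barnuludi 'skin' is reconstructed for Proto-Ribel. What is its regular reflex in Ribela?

Ribela: *barnuludi
  barnuludi → varnuludi   [unconditioned shift]
  varnuludi → varnurudi   [unconditioned shift]
  varnurudi (rule 3 does not apply)
  varnurudi → varnorodi   [vowel merger]
  giving Ribela varnorodi.

varnorodi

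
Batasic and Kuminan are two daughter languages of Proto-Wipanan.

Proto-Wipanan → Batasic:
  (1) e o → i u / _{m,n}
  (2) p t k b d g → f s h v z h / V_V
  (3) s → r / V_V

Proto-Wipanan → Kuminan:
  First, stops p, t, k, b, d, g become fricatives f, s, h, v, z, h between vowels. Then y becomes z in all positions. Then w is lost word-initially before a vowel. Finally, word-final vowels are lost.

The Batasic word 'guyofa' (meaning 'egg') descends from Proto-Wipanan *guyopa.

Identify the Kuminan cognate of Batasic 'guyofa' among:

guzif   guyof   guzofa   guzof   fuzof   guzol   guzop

Kuminan: *guyopa > guyofa > guzofa > guzof  (by intervocalic lenition, unconditioned shift, apocope)
Among the options, 'guzof' alone shows every Kuminan change applied in order.

guzof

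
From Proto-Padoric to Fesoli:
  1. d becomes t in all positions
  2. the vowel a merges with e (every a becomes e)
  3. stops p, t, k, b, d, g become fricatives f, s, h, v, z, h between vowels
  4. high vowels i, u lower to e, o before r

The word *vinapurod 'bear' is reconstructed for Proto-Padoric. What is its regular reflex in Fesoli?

Fesoli: *vinapurod > vinapurot > vinepurot > vinefurot > vineforot  (by unconditioned shift, vowel merger, intervocalic lenition, pre-rhotic lowering)

vineforot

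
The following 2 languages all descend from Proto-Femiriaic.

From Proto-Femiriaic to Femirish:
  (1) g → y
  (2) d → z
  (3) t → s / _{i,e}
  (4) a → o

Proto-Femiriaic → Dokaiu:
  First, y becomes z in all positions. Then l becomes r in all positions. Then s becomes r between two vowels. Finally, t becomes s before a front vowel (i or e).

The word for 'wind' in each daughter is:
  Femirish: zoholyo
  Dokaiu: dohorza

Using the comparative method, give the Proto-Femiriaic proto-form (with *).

Position 1: Femirish has z, Dokaiu has d. Dokaiu preserves d here (none of its changes turn any other segment into d), so the proto-segment is *d.
Position 7: Femirish has o, Dokaiu has a. Dokaiu preserves a here (none of its changes turn any other segment into a), so the proto-segment is *a.
Continuing position by position gives *doholya; check it forward:
Femirish: *doholya
  doholya (rule 1 does not apply)
  doholya → zoholya   [unconditioned shift]
  zoholya (rule 3 does not apply)
  zoholya → zoholyo   [vowel merger]
  giving Femirish zoholyo.
Dokaiu: start from *doholya.
  rule 1 (unconditioned shift): doholya → doholza
  rule 2 (unconditioned shift): doholza → dohorza
  rule 3: no change — dohorza
  rule 4: no change — dohorza
  ⇒ Dokaiu dohorza
Only *doholya yields all of Femirish zoholyo, Dokaiu dohorza.

*doholya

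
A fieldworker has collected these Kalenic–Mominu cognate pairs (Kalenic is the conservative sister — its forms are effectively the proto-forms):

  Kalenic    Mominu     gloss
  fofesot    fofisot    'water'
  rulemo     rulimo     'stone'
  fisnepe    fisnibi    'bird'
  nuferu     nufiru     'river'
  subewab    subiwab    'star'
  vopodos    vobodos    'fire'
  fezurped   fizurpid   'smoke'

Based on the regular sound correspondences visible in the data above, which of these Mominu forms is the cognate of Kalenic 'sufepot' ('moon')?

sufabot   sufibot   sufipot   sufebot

fisnepe ~ fisnibi — Kalenic e corresponds to Mominu i after a consonant, before a labial obstruent.
vopodos ~ vobodos — Kalenic p corresponds to Mominu b between vowels (before a back vowel).
Applying these to Kalenic 'sufepot':
  sufepot → sufipot   (e→i after a consonant, before a labial obstruent)
  sufipot → sufibot   (p→b between vowels (before a back vowel))
So the Mominu cognate is 'sufibot'.

sufibot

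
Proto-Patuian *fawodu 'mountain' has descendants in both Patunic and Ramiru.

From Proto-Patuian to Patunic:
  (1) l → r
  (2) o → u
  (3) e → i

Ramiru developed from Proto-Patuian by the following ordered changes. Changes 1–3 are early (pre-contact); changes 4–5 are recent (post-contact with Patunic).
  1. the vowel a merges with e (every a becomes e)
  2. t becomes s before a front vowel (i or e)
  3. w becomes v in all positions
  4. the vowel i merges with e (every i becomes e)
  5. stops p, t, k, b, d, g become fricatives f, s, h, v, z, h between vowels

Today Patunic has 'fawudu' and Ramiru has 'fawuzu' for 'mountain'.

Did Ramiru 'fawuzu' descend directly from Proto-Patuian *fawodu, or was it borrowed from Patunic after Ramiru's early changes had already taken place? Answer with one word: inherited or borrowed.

If inherited, *fawodu would pass through all of Ramiru's changes:
Ramiru: *fawodu
  fawodu → fewodu   [vowel merger]
  fewodu (rule 2 does not apply)
  fewodu → fevodu   [unconditioned shift]
  fevodu (rule 4 does not apply)
  fevodu → fevozu   [intervocalic lenition]
  giving Ramiru fevozu.
If borrowed from Patunic 'fawudu' after the early changes, it would undergo only the recent ones:
  rule 4 (vowel merger): no change (fawudu)
  rule 5 (intervocalic lenition): fawudu → fawuzu
  ⇒ as a loan: fawuzu
Ramiru 'fawuzu' matches the loan outcome 'fawuzu', not the inherited 'fevozu' — it skipped the early Ramiru changes, so it was borrowed from Patunic.

borrowed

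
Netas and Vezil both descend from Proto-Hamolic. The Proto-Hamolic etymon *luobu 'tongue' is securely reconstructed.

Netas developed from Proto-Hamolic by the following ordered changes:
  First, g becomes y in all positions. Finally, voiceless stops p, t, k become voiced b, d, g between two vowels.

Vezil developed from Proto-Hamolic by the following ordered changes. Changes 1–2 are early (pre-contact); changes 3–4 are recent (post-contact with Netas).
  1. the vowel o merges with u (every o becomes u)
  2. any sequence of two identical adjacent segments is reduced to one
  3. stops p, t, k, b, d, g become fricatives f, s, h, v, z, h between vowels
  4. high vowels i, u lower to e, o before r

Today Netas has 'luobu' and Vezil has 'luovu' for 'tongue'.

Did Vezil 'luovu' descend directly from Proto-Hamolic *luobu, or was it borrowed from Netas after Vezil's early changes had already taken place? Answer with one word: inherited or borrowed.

If inherited, *luobu would pass through all of Vezil's changes:
Vezil: start from *luobu.
  rule 1 (vowel merger): luobu → luubu
  rule 2 (degemination): luubu → lubu
  rule 3 (intervocalic lenition): lubu → luvu
  rule 4: no change — luvu
  ⇒ Vezil luvu
If borrowed from Netas 'luobu' after the early changes, it would undergo only the recent ones:
  rule 3 (intervocalic lenition): luobu → luovu
  rule 4 (pre-rhotic lowering): no change (luovu)
  ⇒ as a loan: luovu
Vezil 'luovu' matches the loan outcome 'luovu', not the inherited 'luvu' — it skipped the early Vezil changes, so it was borrowed from Netas.

borrowed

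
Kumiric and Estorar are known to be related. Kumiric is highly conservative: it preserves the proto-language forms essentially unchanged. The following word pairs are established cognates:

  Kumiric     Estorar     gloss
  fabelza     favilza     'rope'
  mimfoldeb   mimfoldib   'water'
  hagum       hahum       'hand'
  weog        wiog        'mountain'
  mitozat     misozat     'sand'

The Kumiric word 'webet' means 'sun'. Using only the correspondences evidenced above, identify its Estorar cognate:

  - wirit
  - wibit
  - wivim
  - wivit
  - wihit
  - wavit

wivit

mimfoldeb ~ mimfoldib — Kumiric e corresponds to Estorar i after a consonant, before a labial obstruent.
fabelza ~ favilza — Kumiric b corresponds to Estorar v between vowels (before a front vowel).
fabelza ~ favilza — Kumiric e corresponds to Estorar i after a consonant, before a consonant other than r, m, n, p, b, f, v.
Applying these to Kumiric 'webet':
  webet → wibet   (e→i after a consonant, before a labial obstruent)
  wibet → wivet   (b→v between vowels (before a front vowel))
  wivet → wivit   (e→i after a consonant, before a consonant other than r, m, n, p, b, f, v)
So the Estorar cognate is 'wivit'.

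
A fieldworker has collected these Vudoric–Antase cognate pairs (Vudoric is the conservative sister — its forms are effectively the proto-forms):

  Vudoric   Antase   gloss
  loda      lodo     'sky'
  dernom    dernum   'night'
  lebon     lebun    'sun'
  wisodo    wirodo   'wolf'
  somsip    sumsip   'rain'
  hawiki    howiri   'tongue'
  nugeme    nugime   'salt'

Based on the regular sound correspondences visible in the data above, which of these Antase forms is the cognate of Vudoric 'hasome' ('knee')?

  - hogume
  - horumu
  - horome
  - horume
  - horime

horume

hawiki ~ howiri — Vudoric a corresponds to Antase o after a consonant, before a consonant other than r, m, n, p, b, f, v.
wisodo ~ wirodo — Vudoric s corresponds to Antase r between vowels (before a back vowel).
dernom ~ dernum, somsip ~ sumsip — Vudoric o corresponds to Antase u after a consonant, before a nasal.
Applying these to Vudoric 'hasome':
  hasome → hosome   (a→o after a consonant, before a consonant other than r, m, n, p, b, f, v)
  hosome → horome   (s→r between vowels (before a back vowel))
  horome → horume   (o→u after a consonant, before a nasal)
So the Antase cognate is 'horume'.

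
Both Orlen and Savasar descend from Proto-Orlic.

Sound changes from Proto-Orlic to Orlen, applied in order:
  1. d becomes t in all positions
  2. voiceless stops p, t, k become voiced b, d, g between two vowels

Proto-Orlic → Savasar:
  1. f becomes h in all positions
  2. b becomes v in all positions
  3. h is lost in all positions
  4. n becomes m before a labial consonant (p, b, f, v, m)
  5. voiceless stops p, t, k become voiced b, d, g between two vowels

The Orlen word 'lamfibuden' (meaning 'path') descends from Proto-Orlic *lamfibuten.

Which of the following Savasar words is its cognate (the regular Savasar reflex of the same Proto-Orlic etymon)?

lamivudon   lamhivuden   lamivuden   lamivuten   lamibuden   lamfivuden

Savasar: start from *lamfibuten.
  rule 1 (unconditioned shift): lamfibuten → lamhibuten
  rule 2 (unconditioned shift): lamhibuten → lamhivuten
  rule 3 (h-loss): lamhivuten → lamivuten
  rule 4: no change — lamivuten
  rule 5 (intervocalic voicing): lamivuten → lamivuden
  ⇒ Savasar lamivuden

lamivuden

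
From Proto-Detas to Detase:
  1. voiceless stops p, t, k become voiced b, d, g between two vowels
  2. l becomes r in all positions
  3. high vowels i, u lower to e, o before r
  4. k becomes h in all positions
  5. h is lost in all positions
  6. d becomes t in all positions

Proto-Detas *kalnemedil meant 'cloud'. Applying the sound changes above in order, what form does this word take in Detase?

arnemeter

Detase: *kalnemedil
  kalnemedil (rule 1 does not apply)
  kalnemedil → karnemedir   [unconditioned shift]
  karnemedir → karnemeder   [pre-rhotic lowering]
  karnemeder → harnemeder   [unconditioned shift]
  harnemeder → arnemeder   [h-loss]
  arnemeder → arnemeter   [unconditioned shift]
  giving Detase arnemeter.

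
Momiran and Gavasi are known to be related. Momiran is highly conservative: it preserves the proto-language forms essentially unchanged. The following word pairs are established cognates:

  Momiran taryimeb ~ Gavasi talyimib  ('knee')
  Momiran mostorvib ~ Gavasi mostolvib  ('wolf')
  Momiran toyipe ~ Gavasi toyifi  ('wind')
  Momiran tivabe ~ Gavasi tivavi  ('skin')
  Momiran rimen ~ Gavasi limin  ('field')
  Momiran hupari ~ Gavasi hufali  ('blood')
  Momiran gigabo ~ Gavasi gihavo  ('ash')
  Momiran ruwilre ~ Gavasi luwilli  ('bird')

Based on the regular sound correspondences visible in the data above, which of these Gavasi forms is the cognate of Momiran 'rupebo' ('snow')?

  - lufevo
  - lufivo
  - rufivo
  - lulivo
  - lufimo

lufivo

ruwilre ~ luwilli — Momiran r corresponds to Gavasi l word-initially before a back vowel.
toyipe ~ toyifi — Momiran p corresponds to Gavasi f between vowels (before a front vowel).
taryimeb ~ talyimib — Momiran e corresponds to Gavasi i after a consonant, before a labial obstruent.
gigabo ~ gihavo — Momiran b corresponds to Gavasi v between vowels (before a back vowel).
Applying these to Momiran 'rupebo':
  rupebo → lupebo   (r→l word-initially before a back vowel)
  lupebo → lufebo   (p→f between vowels (before a front vowel))
  lufebo → lufibo   (e→i after a consonant, before a labial obstruent)
  lufibo → lufivo   (b→v between vowels (before a back vowel))
So the Gavasi cognate is 'lufivo'.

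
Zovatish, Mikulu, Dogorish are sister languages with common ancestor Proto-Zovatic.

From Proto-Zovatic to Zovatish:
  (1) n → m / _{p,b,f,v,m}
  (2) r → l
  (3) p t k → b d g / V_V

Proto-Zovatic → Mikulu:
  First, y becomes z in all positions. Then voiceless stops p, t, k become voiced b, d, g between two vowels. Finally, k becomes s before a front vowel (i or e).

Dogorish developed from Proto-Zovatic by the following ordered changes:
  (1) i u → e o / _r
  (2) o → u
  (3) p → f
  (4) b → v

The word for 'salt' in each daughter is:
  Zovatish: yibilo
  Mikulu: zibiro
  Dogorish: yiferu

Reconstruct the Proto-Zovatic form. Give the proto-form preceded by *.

Position 4: Zovatish has i, Mikulu has i, Dogorish has e. Zovatish preserves i here (none of its changes turn any other segment into i), so the proto-segment is *i.
Position 6: Zovatish has o, Mikulu has o, Dogorish has u. Zovatish preserves o here (none of its changes turn any other segment into o), so the proto-segment is *o.
This points to *yipiro. Verify forward in each daughter:
Zovatish: *yipiro
  yipiro (rule 1 does not apply)
  yipiro → yipilo   [unconditioned shift]
  yipilo → yibilo   [intervocalic voicing]
  giving Zovatish yibilo.
Mikulu: start from *yipiro.
  rule 1 (unconditioned shift): yipiro → zipiro
  rule 2 (intervocalic voicing): zipiro → zibiro
  rule 3: no change — zibiro
  ⇒ Mikulu zibiro
Dogorish: start from *yipiro.
  rule 1 (pre-rhotic lowering): yipiro → yipero
  rule 2 (vowel merger): yipero → yiperu
  rule 3 (unconditioned shift): yiperu → yiferu
  rule 4: no change — yiferu
  ⇒ Dogorish yiferu
No other proto-form is consistent with every reflex, so the reconstruction is *yipiro.

*yipiro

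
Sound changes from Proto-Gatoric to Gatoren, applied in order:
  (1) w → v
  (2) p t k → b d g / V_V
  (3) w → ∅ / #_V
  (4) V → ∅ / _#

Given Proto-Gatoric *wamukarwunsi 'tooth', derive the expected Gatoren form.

Gatoren: start from *wamukarwunsi.
  rule 1 (unconditioned shift): wamukarwunsi → vamukarvunsi
  rule 2 (intervocalic voicing): vamukarvunsi → vamugarvunsi
  rule 3: no change — vamugarvunsi
  rule 4 (apocope): vamugarvunsi → vamugarvuns
  ⇒ Gatoren vamugarvuns

vamugarvuns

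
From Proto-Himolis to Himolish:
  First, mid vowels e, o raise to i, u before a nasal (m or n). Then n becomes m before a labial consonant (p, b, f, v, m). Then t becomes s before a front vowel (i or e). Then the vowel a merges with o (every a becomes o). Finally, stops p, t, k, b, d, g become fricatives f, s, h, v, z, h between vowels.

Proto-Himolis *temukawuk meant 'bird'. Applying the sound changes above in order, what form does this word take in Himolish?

Himolish: *temukawuk
  temukawuk → timukawuk   [pre-nasal raising]
  timukawuk (rule 2 does not apply)
  timukawuk → simukawuk   [palatalisation]
  simukawuk → simukowuk   [vowel merger]
  simukowuk → simuhowuk   [intervocalic lenition]
  giving Himolish simuhowuk.

simuhowuk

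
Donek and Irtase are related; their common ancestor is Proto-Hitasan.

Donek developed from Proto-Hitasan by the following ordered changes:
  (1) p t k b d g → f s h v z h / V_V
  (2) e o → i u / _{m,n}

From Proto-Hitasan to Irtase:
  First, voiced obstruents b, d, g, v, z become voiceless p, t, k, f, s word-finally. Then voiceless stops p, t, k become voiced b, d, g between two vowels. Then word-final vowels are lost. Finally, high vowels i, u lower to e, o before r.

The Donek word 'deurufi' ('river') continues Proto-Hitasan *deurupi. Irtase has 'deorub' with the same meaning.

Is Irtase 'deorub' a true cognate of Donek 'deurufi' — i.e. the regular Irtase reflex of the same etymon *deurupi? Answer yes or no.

yes

Derive the expected Irtase reflex of *deurupi:
Irtase: *deurupi > deurubi > deurub > deorub  (by intervocalic voicing, apocope, pre-rhotic lowering)
Irtase 'deorub' matches the regular reflex exactly, so the pair is cognate.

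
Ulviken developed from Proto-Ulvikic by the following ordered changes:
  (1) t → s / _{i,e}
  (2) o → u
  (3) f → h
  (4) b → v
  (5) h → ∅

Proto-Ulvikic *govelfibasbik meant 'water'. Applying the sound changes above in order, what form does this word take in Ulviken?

guvelivasvik

Ulviken: *govelfibasbik > guvelfibasbik > guvelhibasbik > guvelhivasvik > guvelivasvik  (by vowel merger, unconditioned shift, unconditioned shift, h-loss)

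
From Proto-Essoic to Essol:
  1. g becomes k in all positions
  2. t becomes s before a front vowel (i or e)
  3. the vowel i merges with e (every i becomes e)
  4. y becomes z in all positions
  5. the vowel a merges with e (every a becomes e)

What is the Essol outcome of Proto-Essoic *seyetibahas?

sezesebehes

Essol: *seyetibahas
  seyetibahas (rule 1 does not apply)
  seyetibahas → seyesibahas   [palatalisation]
  seyesibahas → seyesebahas   [vowel merger]
  seyesebahas → sezesebahas   [unconditioned shift]
  sezesebahas → sezesebehes   [vowel merger]
  giving Essol sezesebehes.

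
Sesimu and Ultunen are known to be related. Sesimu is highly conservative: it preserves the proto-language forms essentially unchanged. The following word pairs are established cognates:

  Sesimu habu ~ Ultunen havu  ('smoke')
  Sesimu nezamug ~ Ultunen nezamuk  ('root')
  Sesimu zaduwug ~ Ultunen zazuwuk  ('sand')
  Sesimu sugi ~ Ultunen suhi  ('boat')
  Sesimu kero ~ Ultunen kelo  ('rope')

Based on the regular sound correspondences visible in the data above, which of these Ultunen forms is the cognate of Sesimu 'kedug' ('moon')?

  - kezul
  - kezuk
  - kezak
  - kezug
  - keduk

kezuk

zaduwug ~ zazuwuk — Sesimu d corresponds to Ultunen z between vowels (before a back vowel).
nezamug ~ nezamuk, zaduwug ~ zazuwuk — Sesimu g corresponds to Ultunen k word-finally.
Applying these to Sesimu 'kedug':
  kedug → kezug   (d→z between vowels (before a back vowel))
  kezug → kezuk   (g→k word-finally)
So the Ultunen cognate is 'kezuk'.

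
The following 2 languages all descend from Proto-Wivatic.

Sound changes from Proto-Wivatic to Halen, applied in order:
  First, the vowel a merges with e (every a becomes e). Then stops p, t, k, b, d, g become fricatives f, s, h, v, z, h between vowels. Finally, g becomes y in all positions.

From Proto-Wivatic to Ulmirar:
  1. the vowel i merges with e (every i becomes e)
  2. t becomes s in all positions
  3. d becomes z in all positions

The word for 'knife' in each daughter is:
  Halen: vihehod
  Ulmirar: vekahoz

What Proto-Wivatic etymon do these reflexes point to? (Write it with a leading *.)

*vikahod

Position 4: Halen has e, Ulmirar has a. Ulmirar preserves a here (none of its changes turn any other segment into a), so the proto-segment is *a.
Position 3: Halen has h, Ulmirar has k. Ulmirar preserves k here (none of its changes turn any other segment into k), so the proto-segment is *k.
This points to *vikahod. Verify forward in each daughter:
Halen: *vikahod > vikehod > vihehod  (by vowel merger, intervocalic lenition)
Ulmirar: *vikahod > vekahod > vekahoz  (by vowel merger, unconditioned shift)
Only *vikahod yields all of Halen vihehod, Ulmirar vekahoz.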